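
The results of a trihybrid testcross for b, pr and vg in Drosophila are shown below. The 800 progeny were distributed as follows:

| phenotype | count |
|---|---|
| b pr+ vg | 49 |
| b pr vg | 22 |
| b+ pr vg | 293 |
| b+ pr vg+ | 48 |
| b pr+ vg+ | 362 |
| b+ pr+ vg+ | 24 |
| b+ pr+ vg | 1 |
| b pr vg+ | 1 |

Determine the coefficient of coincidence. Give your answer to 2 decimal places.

The two most frequent reciprocal classes, b pr+ vg+ and b+ pr vg, are the parental types, so the F1 was b pr+ vg+ / b+ pr vg.
The two rarest classes, b pr vg+ and b+ pr+ vg, are the double crossovers. Comparing them with the parentals, only the pr allele has switched, so pr is the middle locus and the order is vg – pr – b.
vg–pr: (97 + 2)/800 = 0.1237; pr–b: (46 + 2)/800 = 0.0600.
Expected DCO frequency = 0.1237 × 0.0600 ≈ 0.00742; observed = 2/800 ≈ 0.00250.
Coefficient of coincidence = 0.00250/0.00742 ≈ 0.34.

0.34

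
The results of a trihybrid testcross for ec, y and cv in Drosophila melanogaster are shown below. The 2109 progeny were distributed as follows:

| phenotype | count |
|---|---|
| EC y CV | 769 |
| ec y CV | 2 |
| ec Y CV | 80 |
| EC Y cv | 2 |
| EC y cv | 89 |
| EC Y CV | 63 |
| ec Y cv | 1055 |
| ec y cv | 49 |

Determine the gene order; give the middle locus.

ec

The two most frequent reciprocal classes, ec Y cv and EC y CV, are the parental types, so the F1 was ec Y cv / EC y CV.
The two rarest classes, EC Y cv and ec y CV, are the double crossovers. Comparing them with the parentals, only the ec allele has switched, so ec is the middle locus and the order is cv – ec – y.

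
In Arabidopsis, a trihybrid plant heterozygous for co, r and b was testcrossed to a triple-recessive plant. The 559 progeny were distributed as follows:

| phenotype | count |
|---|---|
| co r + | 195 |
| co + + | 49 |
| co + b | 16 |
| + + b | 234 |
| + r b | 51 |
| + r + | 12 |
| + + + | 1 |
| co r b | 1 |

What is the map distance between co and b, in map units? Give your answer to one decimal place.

The two most frequent reciprocal classes, co r + and + + b, are the parental types, so the F1 was co r + / + + b.
The two rarest classes, co r b and + + +, are the double crossovers. Comparing them with the parentals, only the b allele has switched, so b is the middle locus and the order is co – b – r.
Crossovers in the co–b interval produce the single-crossover classes + r + and co + b (12 + 16 = 28) plus the double crossovers (2).
RF(co–b) = (28 + 2) / 559 = 30/559 = 0.0537 → 5.4 map units.

5.4 map units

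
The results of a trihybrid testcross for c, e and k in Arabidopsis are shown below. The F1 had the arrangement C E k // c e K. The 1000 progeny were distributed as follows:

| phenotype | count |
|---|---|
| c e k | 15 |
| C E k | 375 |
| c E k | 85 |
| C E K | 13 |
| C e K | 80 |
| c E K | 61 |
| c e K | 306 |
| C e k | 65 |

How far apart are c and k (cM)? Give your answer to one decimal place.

19.3 cM

The two rarest classes, C E K and c e k, are the double crossovers. Comparing them with the parentals, only the k allele has switched, so k is the middle locus and the order is e – k – c.
Crossovers in the k–c interval produce the single-crossover classes c E k and C e K (85 + 80 = 165) plus the double crossovers (28).
RF(k–c) = (165 + 28) / 1000 = 193/1000 = 0.1930 → 19.3 cM.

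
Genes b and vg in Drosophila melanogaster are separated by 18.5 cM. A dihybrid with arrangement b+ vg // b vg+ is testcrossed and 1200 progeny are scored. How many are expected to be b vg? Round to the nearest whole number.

A map distance of 18.5 cM corresponds to a recombination frequency of 0.185.
The F1 is b+ vg / b vg+, so b vg is a recombinant gamete class with expected frequency r/2 = 0.185/2 = 0.0925.
Expected number = 0.0925 × 1200 = 111.00 ≈ 111.

111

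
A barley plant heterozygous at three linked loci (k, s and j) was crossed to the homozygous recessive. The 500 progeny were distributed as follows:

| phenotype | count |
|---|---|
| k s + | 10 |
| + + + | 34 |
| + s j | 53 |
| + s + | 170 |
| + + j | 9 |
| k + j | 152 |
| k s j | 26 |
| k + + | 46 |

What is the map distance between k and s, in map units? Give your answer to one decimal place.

The two most frequent reciprocal classes, + s + and k + j, are the parental types, so the F1 was + s + / k + j.
The two rarest classes, k s + and + + j, are the double crossovers. Comparing them with the parentals, only the k allele has switched, so k is the middle locus and the order is s – k – j.
Crossovers in the s–k interval produce the single-crossover classes + + + and k s j (34 + 26 = 60) plus the double crossovers (19).
RF(s–k) = (60 + 19) / 500 = 79/500 = 0.1580 → 15.8 map units.

15.8 map units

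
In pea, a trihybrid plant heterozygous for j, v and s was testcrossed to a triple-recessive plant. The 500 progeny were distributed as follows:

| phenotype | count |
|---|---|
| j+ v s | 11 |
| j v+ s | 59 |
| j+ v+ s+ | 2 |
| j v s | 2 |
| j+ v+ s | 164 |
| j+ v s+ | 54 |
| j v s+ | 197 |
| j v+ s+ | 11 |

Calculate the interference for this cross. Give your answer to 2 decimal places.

0.34

The two most frequent reciprocal classes, j v s+ and j+ v+ s, are the parental types, so the F1 was j v s+ / j+ v+ s.
The two rarest classes, j v s and j+ v+ s+, are the double crossovers. Comparing them with the parentals, only the s allele has switched, so s is the middle locus and the order is j – s – v.
j–s: (113 + 4)/500 = 0.2340; s–v: (22 + 4)/500 = 0.0520.
Expected DCO frequency = 0.2340 × 0.0520 ≈ 0.01217; observed = 4/500 ≈ 0.00800.
Coefficient of coincidence = 0.00800/0.01217 ≈ 0.66; interference = 1 − 0.66 = 0.34.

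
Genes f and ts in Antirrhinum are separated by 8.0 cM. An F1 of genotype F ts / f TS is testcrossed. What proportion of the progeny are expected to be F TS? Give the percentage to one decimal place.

4.0%

A map distance of 8.0 cM corresponds to a recombination frequency of 0.080.
The F1 is F ts / f TS, so F TS is a recombinant gamete class with expected frequency r/2 = 0.080/2 = 0.0400.
That is 0.0400 = 4.0% of the progeny.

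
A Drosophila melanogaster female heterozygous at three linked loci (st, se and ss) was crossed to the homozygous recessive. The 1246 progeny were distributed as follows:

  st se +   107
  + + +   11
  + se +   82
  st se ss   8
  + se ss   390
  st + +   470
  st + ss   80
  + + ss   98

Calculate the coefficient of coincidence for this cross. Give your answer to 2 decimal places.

0.58

The two most frequent reciprocal classes, st + + and + se ss, are the parental types, so the F1 was st + + / + se ss.
The two rarest classes, + + + and st se ss, are the double crossovers. Comparing them with the parentals, only the st allele has switched, so st is the middle locus and the order is se – st – ss.
se–st: (205 + 19)/1246 = 0.1798; st–ss: (162 + 19)/1246 = 0.1453.
Expected DCO frequency = 0.1798 × 0.1453 ≈ 0.02612; observed = 19/1246 ≈ 0.01525.
Coefficient of coincidence = 0.01525/0.02612 ≈ 0.58.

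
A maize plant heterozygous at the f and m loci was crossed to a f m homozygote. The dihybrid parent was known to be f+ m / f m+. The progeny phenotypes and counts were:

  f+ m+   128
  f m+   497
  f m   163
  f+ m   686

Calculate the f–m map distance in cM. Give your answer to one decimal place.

The recombinant classes are f+ m+ and f m: 128 + 163 = 291.
Recombination frequency = 291/1474 = 0.1974 ≈ 19.7%, i.e. 19.7 cM.

19.7 cM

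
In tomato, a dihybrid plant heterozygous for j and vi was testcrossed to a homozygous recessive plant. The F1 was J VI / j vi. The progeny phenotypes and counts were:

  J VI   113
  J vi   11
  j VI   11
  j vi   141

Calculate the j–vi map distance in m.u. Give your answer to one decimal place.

The recombinant classes are J vi and j VI: 11 + 11 = 22.
Recombination frequency = 22/276 = 0.0797 ≈ 8.0%, i.e. 8.0 m.u.

8.0 m.u.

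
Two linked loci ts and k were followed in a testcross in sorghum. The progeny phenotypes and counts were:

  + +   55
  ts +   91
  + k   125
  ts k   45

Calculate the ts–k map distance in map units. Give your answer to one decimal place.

31.6 map units

The two most frequent classes, + k (125) and ts + (91), are the parental types, so the F1 was + k / ts +.
The recombinant classes are + + and ts k: 55 + 45 = 100.
Recombination frequency = 100/316 = 0.3165 ≈ 31.6%, i.e. 31.6 map units.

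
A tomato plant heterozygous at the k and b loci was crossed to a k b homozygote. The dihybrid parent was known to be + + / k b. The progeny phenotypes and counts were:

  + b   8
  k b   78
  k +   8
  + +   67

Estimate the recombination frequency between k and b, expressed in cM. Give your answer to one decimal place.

The recombinant classes are + b and k +: 8 + 8 = 16.
Recombination frequency = 16/161 = 0.0994 ≈ 9.9%, i.e. 9.9 cM.

9.9 cM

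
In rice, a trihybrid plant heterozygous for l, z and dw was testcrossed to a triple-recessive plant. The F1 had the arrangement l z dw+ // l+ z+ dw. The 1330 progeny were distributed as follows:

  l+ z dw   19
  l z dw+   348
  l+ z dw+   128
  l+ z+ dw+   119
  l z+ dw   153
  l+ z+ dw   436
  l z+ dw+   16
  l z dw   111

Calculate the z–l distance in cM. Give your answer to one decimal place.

23.8 cM

The two rarest classes, l z+ dw+ and l+ z dw, are the double crossovers. Comparing them with the parentals, only the z allele has switched, so z is the middle locus and the order is dw – z – l.
Crossovers in the z–l interval produce the single-crossover classes l+ z dw+ and l z+ dw (128 + 153 = 281) plus the double crossovers (35).
RF(z–l) = (281 + 35) / 1330 = 316/1330 = 0.2376 → 23.8 cM.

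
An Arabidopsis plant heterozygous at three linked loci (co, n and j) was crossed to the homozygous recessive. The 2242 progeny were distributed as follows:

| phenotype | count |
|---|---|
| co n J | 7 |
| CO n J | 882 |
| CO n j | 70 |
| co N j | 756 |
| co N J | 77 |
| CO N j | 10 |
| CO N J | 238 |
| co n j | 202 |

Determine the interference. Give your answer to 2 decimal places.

The two most frequent reciprocal classes, co N j and CO n J, are the parental types, so the F1 was co N j / CO n J.
The two rarest classes, CO N j and co n J, are the double crossovers. Comparing them with the parentals, only the co allele has switched, so co is the middle locus and the order is n – co – j.
n–co: (440 + 17)/2242 = 0.2038; co–j: (147 + 17)/2242 = 0.0731.
Expected DCO frequency = 0.2038 × 0.0731 ≈ 0.01490; observed = 17/2242 ≈ 0.00758.
Coefficient of coincidence = 0.00758/0.01490 ≈ 0.51; interference = 1 − 0.51 = 0.49.

0.49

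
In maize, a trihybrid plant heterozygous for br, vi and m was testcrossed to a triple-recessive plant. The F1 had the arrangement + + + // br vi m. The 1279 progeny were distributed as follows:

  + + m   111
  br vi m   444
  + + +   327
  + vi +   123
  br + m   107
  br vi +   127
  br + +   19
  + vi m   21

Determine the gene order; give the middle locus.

The two rarest classes, br + + and + vi m, are the double crossovers. Comparing them with the parentals, only the br allele has switched, so br is the middle locus and the order is m – br – vi.

br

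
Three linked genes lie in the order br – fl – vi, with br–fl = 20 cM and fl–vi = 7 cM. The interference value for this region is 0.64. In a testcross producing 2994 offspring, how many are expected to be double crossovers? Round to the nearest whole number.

Map distances give recombination frequencies of 0.200 and 0.070 for the two intervals.
With interference 0.64 (so coincidence = 0.36), expected double-crossover frequency = 0.200 × 0.070 × 0.36 = 0.00504.
Expected number = 0.00504 × 2994 = 15.09 ≈ 15.

15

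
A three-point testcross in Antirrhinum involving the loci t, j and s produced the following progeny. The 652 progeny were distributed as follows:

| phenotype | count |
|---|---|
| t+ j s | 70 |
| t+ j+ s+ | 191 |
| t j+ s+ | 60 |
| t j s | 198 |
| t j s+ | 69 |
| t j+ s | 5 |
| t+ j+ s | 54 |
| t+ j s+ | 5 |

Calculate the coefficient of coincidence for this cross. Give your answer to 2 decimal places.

0.35

The two most frequent reciprocal classes, t+ j+ s+ and t j s, are the parental types, so the F1 was t+ j+ s+ / t j s.
The two rarest classes, t+ j s+ and t j+ s, are the double crossovers. Comparing them with the parentals, only the j allele has switched, so j is the middle locus and the order is s – j – t.
s–j: (123 + 10)/652 = 0.2040; j–t: (130 + 10)/652 = 0.2147.
Expected DCO frequency = 0.2040 × 0.2147 ≈ 0.04380; observed = 10/652 ≈ 0.01534.
Coefficient of coincidence = 0.01534/0.04380 ≈ 0.35.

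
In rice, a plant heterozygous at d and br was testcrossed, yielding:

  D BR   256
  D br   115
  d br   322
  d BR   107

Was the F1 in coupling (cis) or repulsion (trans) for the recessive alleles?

cis

The two most frequent classes are D BR (256) and d br (322); these are the parental (non-recombinant) types.
So the F1 carried D BR on one chromosome and d br on the other — the recessive alleles are on the same chromosome (cis / coupling).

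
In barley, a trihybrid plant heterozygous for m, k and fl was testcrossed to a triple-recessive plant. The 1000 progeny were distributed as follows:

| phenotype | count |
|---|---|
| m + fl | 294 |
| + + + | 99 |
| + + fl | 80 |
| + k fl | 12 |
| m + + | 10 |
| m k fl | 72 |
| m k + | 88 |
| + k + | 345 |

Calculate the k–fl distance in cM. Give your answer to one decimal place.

The two most frequent reciprocal classes, m + fl and + k +, are the parental types, so the F1 was m + fl / + k +.
The two rarest classes, m + + and + k fl, are the double crossovers. Comparing them with the parentals, only the fl allele has switched, so fl is the middle locus and the order is m – fl – k.
Crossovers in the fl–k interval produce the single-crossover classes m k fl and + + + (72 + 99 = 171) plus the double crossovers (22).
RF(fl–k) = (171 + 22) / 1000 = 193/1000 = 0.1930 → 19.3 cM.

19.3 cM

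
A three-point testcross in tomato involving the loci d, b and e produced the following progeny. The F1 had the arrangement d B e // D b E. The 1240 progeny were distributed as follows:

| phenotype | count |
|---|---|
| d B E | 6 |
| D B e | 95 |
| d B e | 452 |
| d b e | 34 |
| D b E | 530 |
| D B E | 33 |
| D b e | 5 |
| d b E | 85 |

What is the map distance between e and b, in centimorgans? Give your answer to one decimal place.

6.3 centimorgans

The two rarest classes, d B E and D b e, are the double crossovers. Comparing them with the parentals, only the e allele has switched, so e is the middle locus and the order is d – e – b.
Crossovers in the e–b interval produce the single-crossover classes d b e and D B E (34 + 33 = 67) plus the double crossovers (11).
RF(e–b) = (67 + 11) / 1240 = 78/1240 = 0.0629 → 6.3 centimorgans.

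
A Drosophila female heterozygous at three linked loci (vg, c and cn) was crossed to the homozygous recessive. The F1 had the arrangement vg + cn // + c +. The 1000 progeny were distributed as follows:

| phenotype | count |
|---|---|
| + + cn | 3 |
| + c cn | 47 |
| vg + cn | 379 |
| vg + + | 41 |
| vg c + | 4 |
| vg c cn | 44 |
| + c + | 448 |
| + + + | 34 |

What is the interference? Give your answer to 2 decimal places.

0.13

The two rarest classes, + + cn and vg c +, are the double crossovers. Comparing them with the parentals, only the vg allele has switched, so vg is the middle locus and the order is c – vg – cn.
c–vg: (78 + 7)/1000 = 0.0850; vg–cn: (88 + 7)/1000 = 0.0950.
Expected DCO frequency = 0.0850 × 0.0950 ≈ 0.00808; observed = 7/1000 ≈ 0.00700.
Coefficient of coincidence = 0.00700/0.00808 ≈ 0.87; interference = 1 − 0.87 = 0.13.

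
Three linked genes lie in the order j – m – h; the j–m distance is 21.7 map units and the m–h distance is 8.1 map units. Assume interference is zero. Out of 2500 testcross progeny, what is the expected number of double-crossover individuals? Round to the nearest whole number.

44

Map distances give recombination frequencies of 0.217 and 0.081 for the two intervals.
With no interference, expected double-crossover frequency = 0.217 × 0.081 = 0.01758.
Expected number = 0.01758 × 2500 = 43.94 ≈ 44.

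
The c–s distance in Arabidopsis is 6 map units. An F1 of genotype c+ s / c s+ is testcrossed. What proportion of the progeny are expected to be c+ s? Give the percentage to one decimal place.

47.0%

A map distance of 6 map units corresponds to a recombination frequency of 0.060.
The F1 is c+ s / c s+, so c+ s is a parental gamete class with expected frequency (1 − r)/2 = 0.940/2 = 0.4700.
That is 0.4700 = 47.0% of the progeny.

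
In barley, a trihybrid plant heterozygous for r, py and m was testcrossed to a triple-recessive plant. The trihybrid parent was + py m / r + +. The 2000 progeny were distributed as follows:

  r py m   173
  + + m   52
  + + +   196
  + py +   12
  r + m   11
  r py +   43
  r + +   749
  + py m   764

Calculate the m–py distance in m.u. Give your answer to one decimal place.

5.9 m.u.

The two rarest classes, + py + and r + m, are the double crossovers. Comparing them with the parentals, only the m allele has switched, so m is the middle locus and the order is py – m – r.
Crossovers in the py–m interval produce the single-crossover classes + + m and r py + (52 + 43 = 95) plus the double crossovers (23).
RF(py–m) = (95 + 23) / 2000 = 118/2000 = 0.0590 → 5.9 m.u.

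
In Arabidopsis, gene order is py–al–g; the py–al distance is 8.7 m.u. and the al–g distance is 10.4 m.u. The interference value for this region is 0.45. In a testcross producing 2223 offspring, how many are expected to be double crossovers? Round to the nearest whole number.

Map distances give recombination frequencies of 0.087 and 0.104 for the two intervals.
With interference 0.45 (so coincidence = 0.55), expected double-crossover frequency = 0.087 × 0.104 × 0.55 = 0.00498.
Expected number = 0.00498 × 2223 = 11.06 ≈ 11.

11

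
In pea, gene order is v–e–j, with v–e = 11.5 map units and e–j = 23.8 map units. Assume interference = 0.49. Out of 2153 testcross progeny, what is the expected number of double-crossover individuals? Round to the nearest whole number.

Map distances give recombination frequencies of 0.115 and 0.238 for the two intervals.
With interference 0.49 (so coincidence = 0.51), expected double-crossover frequency = 0.115 × 0.238 × 0.51 = 0.01396.
Expected number = 0.01396 × 2153 = 30.05 ≈ 30.

30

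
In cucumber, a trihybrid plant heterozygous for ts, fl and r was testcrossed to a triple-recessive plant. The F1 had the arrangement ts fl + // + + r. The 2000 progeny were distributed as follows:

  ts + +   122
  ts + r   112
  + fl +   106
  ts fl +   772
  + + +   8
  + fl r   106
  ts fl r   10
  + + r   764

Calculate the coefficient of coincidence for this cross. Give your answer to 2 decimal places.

The two rarest classes, ts fl r and + + +, are the double crossovers. Comparing them with the parentals, only the r allele has switched, so r is the middle locus and the order is ts – r – fl.
ts–r: (218 + 18)/2000 = 0.1180; r–fl: (228 + 18)/2000 = 0.1230.
Expected DCO frequency = 0.1180 × 0.1230 ≈ 0.01451; observed = 18/2000 ≈ 0.00900.
Coefficient of coincidence = 0.00900/0.01451 ≈ 0.62.

0.62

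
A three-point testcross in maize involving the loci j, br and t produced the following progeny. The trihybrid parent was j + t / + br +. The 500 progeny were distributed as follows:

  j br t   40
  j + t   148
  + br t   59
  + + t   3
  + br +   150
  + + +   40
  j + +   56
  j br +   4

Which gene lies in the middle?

The two rarest classes, + + t and j br +, are the double crossovers. Comparing them with the parentals, only the j allele has switched, so j is the middle locus and the order is t – j – br.

j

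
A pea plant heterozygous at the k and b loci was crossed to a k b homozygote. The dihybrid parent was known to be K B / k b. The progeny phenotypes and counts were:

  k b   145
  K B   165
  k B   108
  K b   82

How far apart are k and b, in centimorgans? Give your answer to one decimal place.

The recombinant classes are K b and k B: 82 + 108 = 190.
Recombination frequency = 190/500 = 0.3800 ≈ 38.0%, i.e. 38.0 centimorgans.

38.0 centimorgans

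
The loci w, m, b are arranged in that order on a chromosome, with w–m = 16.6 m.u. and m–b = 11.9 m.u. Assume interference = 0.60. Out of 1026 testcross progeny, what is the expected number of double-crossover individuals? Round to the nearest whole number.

8

Map distances give recombination frequencies of 0.166 and 0.119 for the two intervals.
With interference 0.60 (so coincidence = 0.40), expected double-crossover frequency = 0.166 × 0.119 × 0.40 = 0.00790.
Expected number = 0.00790 × 1026 = 8.11 ≈ 8.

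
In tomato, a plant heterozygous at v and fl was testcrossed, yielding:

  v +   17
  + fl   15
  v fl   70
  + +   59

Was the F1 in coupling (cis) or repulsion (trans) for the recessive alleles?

cis

The two most frequent classes are + + (59) and v fl (70); these are the parental (non-recombinant) types.
So the F1 carried + + on one chromosome and v fl on the other — the recessive alleles are on the same chromosome (cis / coupling).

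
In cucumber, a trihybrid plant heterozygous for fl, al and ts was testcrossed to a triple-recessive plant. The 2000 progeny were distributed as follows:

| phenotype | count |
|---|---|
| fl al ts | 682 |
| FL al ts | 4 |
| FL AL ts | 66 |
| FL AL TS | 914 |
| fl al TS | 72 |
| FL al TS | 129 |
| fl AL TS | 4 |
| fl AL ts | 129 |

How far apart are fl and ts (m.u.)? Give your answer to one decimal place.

The two most frequent reciprocal classes, fl al ts and FL AL TS, are the parental types, so the F1 was fl al ts / FL AL TS.
The two rarest classes, FL al ts and fl AL TS, are the double crossovers. Comparing them with the parentals, only the fl allele has switched, so fl is the middle locus and the order is ts – fl – al.
Crossovers in the ts–fl interval produce the single-crossover classes fl al TS and FL AL ts (72 + 66 = 138) plus the double crossovers (8).
RF(ts–fl) = (138 + 8) / 2000 = 146/2000 = 0.0730 → 7.3 m.u.

7.3 m.u.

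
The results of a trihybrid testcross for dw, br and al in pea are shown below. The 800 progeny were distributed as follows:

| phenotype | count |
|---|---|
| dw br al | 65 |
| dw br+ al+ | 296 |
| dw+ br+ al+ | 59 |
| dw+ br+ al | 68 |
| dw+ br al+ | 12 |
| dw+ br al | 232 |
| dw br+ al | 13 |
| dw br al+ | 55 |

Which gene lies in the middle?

al

The two most frequent reciprocal classes, dw+ br al and dw br+ al+, are the parental types, so the F1 was dw+ br al / dw br+ al+.
The two rarest classes, dw+ br al+ and dw br+ al, are the double crossovers. Comparing them with the parentals, only the al allele has switched, so al is the middle locus and the order is dw – al – br.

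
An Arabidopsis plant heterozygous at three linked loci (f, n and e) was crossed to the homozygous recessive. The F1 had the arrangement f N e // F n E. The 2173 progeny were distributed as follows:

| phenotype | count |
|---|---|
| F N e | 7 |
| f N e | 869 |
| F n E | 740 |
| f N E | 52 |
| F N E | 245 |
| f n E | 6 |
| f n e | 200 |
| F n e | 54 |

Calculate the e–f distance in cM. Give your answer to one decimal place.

The two rarest classes, F N e and f n E, are the double crossovers. Comparing them with the parentals, only the f allele has switched, so f is the middle locus and the order is e – f – n.
Crossovers in the e–f interval produce the single-crossover classes f N E and F n e (52 + 54 = 106) plus the double crossovers (13).
RF(e–f) = (106 + 13) / 2173 = 119/2173 = 0.0548 → 5.5 cM.

5.5 cM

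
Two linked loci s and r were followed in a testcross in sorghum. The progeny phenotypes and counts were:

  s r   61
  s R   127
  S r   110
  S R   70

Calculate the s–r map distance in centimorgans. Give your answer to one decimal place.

35.6 centimorgans

The two most frequent classes, S r (110) and s R (127), are the parental types, so the F1 was S r / s R.
The recombinant classes are S R and s r: 70 + 61 = 131.
Recombination frequency = 131/368 = 0.3560 ≈ 35.6%, i.e. 35.6 centimorgans.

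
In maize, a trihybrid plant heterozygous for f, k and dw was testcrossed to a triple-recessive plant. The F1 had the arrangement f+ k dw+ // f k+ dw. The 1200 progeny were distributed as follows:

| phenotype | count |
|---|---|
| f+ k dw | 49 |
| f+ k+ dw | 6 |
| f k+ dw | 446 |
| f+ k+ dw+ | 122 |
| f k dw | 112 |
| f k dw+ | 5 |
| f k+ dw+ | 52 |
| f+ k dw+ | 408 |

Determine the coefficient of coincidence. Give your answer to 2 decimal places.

The two rarest classes, f k dw+ and f+ k+ dw, are the double crossovers. Comparing them with the parentals, only the f allele has switched, so f is the middle locus and the order is dw – f – k.
dw–f: (101 + 11)/1200 = 0.0933; f–k: (234 + 11)/1200 = 0.2042.
Expected DCO frequency = 0.0933 × 0.2042 ≈ 0.01905; observed = 11/1200 ≈ 0.00917.
Coefficient of coincidence = 0.00917/0.01905 ≈ 0.48.

0.48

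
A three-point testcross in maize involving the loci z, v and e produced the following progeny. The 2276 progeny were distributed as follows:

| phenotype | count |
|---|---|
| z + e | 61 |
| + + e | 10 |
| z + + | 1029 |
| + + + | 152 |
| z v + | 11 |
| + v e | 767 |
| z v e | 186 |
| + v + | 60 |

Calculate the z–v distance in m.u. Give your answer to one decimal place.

The two most frequent reciprocal classes, z + + and + v e, are the parental types, so the F1 was z + + / + v e.
The two rarest classes, z v + and + + e, are the double crossovers. Comparing them with the parentals, only the v allele has switched, so v is the middle locus and the order is z – v – e.
Crossovers in the z–v interval produce the single-crossover classes + + + and z v e (152 + 186 = 338) plus the double crossovers (21).
RF(z–v) = (338 + 21) / 2276 = 359/2276 = 0.1577 → 15.8 m.u.

15.8 m.u.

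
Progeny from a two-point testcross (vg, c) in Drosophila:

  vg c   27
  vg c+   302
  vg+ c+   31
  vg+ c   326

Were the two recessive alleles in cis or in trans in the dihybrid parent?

The two most frequent classes are vg+ c (326) and vg c+ (302); these are the parental (non-recombinant) types.
So the F1 carried vg+ c on one chromosome and vg c+ on the other — the recessive alleles are on opposite chromosomes (trans / repulsion).

trans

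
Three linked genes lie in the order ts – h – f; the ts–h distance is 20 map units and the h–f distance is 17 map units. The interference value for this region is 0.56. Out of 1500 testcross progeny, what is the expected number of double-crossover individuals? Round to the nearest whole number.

22

Map distances give recombination frequencies of 0.200 and 0.170 for the two intervals.
With interference 0.56 (so coincidence = 0.44), expected double-crossover frequency = 0.200 × 0.170 × 0.44 = 0.01496.
Expected number = 0.01496 × 1500 = 22.44 ≈ 22.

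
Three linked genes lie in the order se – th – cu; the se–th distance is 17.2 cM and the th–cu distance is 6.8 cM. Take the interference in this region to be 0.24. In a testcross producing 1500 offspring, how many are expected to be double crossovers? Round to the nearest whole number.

Map distances give recombination frequencies of 0.172 and 0.068 for the two intervals.
With interference 0.24 (so coincidence = 0.76), expected double-crossover frequency = 0.172 × 0.068 × 0.76 = 0.00889.
Expected number = 0.00889 × 1500 = 13.33 ≈ 13.

13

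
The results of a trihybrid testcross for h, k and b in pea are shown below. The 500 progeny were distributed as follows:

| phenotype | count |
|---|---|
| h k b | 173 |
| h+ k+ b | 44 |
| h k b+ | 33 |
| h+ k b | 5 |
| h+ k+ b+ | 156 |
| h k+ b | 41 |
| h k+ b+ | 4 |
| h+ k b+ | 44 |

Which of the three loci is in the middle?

The two most frequent reciprocal classes, h k b and h+ k+ b+, are the parental types, so the F1 was h k b / h+ k+ b+.
The two rarest classes, h+ k b and h k+ b+, are the double crossovers. Comparing them with the parentals, only the h allele has switched, so h is the middle locus and the order is k – h – b.

h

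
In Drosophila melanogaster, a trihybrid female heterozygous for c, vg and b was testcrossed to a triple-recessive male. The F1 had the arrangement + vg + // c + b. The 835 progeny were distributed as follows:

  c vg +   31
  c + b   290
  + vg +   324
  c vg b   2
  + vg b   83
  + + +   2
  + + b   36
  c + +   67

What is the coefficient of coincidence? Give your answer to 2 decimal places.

0.31

The two rarest classes, + + + and c vg b, are the double crossovers. Comparing them with the parentals, only the vg allele has switched, so vg is the middle locus and the order is c – vg – b.
c–vg: (67 + 4)/835 = 0.0850; vg–b: (150 + 4)/835 = 0.1844.
Expected DCO frequency = 0.0850 × 0.1844 ≈ 0.01567; observed = 4/835 ≈ 0.00479.
Coefficient of coincidence = 0.00479/0.01567 ≈ 0.31.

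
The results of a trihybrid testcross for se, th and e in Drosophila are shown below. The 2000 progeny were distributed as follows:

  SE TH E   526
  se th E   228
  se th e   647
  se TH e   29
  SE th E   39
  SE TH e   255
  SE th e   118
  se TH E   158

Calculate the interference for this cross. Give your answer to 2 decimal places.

0.28

The two most frequent reciprocal classes, se th e and SE TH E, are the parental types, so the F1 was se th e / SE TH E.
The two rarest classes, se TH e and SE th E, are the double crossovers. Comparing them with the parentals, only the th allele has switched, so th is the middle locus and the order is se – th – e.
se–th: (276 + 68)/2000 = 0.1720; th–e: (483 + 68)/2000 = 0.2755.
Expected DCO frequency = 0.1720 × 0.2755 ≈ 0.04739; observed = 68/2000 ≈ 0.03400.
Coefficient of coincidence = 0.03400/0.04739 ≈ 0.72; interference = 1 − 0.72 = 0.28.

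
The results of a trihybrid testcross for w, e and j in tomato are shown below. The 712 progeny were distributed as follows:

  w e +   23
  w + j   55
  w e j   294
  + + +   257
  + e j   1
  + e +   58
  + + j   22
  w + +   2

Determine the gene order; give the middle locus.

The two most frequent reciprocal classes, w e j and + + +, are the parental types, so the F1 was w e j / + + +.
The two rarest classes, + e j and w + +, are the double crossovers. Comparing them with the parentals, only the w allele has switched, so w is the middle locus and the order is e – w – j.

w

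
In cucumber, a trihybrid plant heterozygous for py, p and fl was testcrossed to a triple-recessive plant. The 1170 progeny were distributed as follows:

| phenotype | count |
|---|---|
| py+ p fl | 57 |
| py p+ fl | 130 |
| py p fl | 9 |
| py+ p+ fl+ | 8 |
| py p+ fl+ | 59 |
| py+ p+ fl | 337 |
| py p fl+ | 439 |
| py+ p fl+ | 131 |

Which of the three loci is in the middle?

The two most frequent reciprocal classes, py+ p+ fl and py p fl+, are the parental types, so the F1 was py+ p+ fl / py p fl+.
The two rarest classes, py+ p+ fl+ and py p fl, are the double crossovers. Comparing them with the parentals, only the fl allele has switched, so fl is the middle locus and the order is py – fl – p.

fl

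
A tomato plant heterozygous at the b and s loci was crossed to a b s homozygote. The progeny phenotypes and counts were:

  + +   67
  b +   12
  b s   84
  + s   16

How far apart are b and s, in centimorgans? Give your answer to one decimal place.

15.6 centimorgans

The two most frequent classes, + + (67) and b s (84), are the parental types, so the F1 was + + / b s.
The recombinant classes are + s and b +: 16 + 12 = 28.
Recombination frequency = 28/179 = 0.1564 ≈ 15.6%, i.e. 15.6 centimorgans.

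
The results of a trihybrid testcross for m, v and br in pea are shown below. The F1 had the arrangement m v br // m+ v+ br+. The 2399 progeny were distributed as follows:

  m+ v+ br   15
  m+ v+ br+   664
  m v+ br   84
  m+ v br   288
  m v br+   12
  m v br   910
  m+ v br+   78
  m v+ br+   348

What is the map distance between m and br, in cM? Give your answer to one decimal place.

The two rarest classes, m v br+ and m+ v+ br, are the double crossovers. Comparing them with the parentals, only the br allele has switched, so br is the middle locus and the order is v – br – m.
Crossovers in the br–m interval produce the single-crossover classes m+ v br and m v+ br+ (288 + 348 = 636) plus the double crossovers (27).
RF(br–m) = (636 + 27) / 2399 = 663/2399 = 0.2764 → 27.6 cM.

27.6 cM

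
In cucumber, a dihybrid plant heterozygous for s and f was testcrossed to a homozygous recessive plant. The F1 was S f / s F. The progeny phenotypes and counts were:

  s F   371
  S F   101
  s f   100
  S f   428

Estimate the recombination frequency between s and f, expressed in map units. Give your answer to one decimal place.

20.1 map units

The recombinant classes are S F and s f: 101 + 100 = 201.
Recombination frequency = 201/1000 = 0.2010 ≈ 20.1%, i.e. 20.1 map units.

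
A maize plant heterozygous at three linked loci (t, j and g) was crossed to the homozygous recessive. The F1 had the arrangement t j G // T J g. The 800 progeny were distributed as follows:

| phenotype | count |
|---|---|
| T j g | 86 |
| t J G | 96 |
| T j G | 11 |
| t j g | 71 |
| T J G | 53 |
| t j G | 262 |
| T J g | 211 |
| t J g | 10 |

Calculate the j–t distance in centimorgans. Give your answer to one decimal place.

The two rarest classes, T j G and t J g, are the double crossovers. Comparing them with the parentals, only the t allele has switched, so t is the middle locus and the order is g – t – j.
Crossovers in the t–j interval produce the single-crossover classes t J G and T j g (96 + 86 = 182) plus the double crossovers (21).
RF(t–j) = (182 + 21) / 800 = 203/800 = 0.2537 → 25.4 centimorgans.

25.4 centimorgans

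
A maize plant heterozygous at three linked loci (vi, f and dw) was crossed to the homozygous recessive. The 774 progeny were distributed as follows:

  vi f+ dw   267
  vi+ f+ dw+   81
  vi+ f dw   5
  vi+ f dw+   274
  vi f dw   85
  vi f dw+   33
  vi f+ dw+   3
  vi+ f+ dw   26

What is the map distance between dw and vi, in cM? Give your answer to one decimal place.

The two most frequent reciprocal classes, vi+ f dw+ and vi f+ dw, are the parental types, so the F1 was vi+ f dw+ / vi f+ dw.
The two rarest classes, vi+ f dw and vi f+ dw+, are the double crossovers. Comparing them with the parentals, only the dw allele has switched, so dw is the middle locus and the order is vi – dw – f.
Crossovers in the vi–dw interval produce the single-crossover classes vi f dw+ and vi+ f+ dw (33 + 26 = 59) plus the double crossovers (8).
RF(vi–dw) = (59 + 8) / 774 = 67/774 = 0.0866 → 8.7 cM.

8.7 cM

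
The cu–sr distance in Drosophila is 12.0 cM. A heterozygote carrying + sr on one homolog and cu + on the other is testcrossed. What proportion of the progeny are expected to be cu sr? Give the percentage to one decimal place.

A map distance of 12.0 cM corresponds to a recombination frequency of 0.120.
The F1 is + sr / cu +, so cu sr is a recombinant gamete class with expected frequency r/2 = 0.120/2 = 0.0600.
That is 0.0600 = 6.0% of the progeny.

6.0%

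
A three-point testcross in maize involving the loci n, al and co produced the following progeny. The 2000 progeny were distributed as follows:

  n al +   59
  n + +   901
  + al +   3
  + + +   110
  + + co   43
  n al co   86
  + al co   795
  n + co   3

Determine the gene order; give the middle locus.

The two most frequent reciprocal classes, + al co and n + +, are the parental types, so the F1 was + al co / n + +.
The two rarest classes, + al + and n + co, are the double crossovers. Comparing them with the parentals, only the co allele has switched, so co is the middle locus and the order is al – co – n.

co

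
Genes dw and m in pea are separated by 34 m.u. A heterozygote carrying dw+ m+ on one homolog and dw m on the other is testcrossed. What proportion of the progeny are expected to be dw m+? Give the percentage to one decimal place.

A map distance of 34 m.u. corresponds to a recombination frequency of 0.340.
The F1 is dw+ m+ / dw m, so dw m+ is a recombinant gamete class with expected frequency r/2 = 0.340/2 = 0.1700.
That is 0.1700 = 17.0% of the progeny.

17.0%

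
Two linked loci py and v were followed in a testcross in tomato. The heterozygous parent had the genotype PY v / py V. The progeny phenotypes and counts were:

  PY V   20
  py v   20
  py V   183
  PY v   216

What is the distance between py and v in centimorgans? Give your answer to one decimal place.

9.1 centimorgans

The recombinant classes are PY V and py v: 20 + 20 = 40.
Recombination frequency = 40/439 = 0.0911 ≈ 9.1%, i.e. 9.1 centimorgans.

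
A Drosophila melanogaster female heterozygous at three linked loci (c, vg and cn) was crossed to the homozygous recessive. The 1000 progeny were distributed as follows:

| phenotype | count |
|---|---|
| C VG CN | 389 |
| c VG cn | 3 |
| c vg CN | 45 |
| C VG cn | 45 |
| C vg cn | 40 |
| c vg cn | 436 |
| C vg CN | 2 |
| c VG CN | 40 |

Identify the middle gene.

The two most frequent reciprocal classes, C VG CN and c vg cn, are the parental types, so the F1 was C VG CN / c vg cn.
The two rarest classes, C vg CN and c VG cn, are the double crossovers. Comparing them with the parentals, only the vg allele has switched, so vg is the middle locus and the order is c – vg – cn.

vg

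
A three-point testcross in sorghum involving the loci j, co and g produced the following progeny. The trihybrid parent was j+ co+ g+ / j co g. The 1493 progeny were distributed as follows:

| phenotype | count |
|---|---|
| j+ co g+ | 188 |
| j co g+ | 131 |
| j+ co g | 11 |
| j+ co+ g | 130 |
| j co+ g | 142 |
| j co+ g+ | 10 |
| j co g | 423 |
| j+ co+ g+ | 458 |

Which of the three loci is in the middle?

The two rarest classes, j co+ g+ and j+ co g, are the double crossovers. Comparing them with the parentals, only the j allele has switched, so j is the middle locus and the order is g – j – co.

j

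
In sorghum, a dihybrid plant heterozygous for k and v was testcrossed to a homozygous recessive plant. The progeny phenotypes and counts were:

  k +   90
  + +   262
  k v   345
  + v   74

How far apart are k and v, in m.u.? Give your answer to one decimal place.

The two most frequent classes, + + (262) and k v (345), are the parental types, so the F1 was + + / k v.
The recombinant classes are + v and k +: 74 + 90 = 164.
Recombination frequency = 164/771 = 0.2127 ≈ 21.3%, i.e. 21.3 m.u.

21.3 m.u.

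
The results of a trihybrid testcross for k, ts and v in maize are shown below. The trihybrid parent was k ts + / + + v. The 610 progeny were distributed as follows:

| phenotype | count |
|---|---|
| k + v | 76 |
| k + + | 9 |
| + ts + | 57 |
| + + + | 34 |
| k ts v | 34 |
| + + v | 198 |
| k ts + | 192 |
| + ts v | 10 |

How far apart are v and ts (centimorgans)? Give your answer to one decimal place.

The two rarest classes, k + + and + ts v, are the double crossovers. Comparing them with the parentals, only the ts allele has switched, so ts is the middle locus and the order is v – ts – k.
Crossovers in the v–ts interval produce the single-crossover classes k ts v and + + + (34 + 34 = 68) plus the double crossovers (19).
RF(v–ts) = (68 + 19) / 610 = 87/610 = 0.1426 → 14.3 centimorgans.

14.3 centimorgans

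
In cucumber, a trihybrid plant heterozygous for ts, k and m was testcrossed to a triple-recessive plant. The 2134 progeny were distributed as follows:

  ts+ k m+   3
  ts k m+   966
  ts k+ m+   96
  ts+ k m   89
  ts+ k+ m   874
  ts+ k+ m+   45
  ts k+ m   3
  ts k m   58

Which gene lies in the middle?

ts

The two most frequent reciprocal classes, ts k m+ and ts+ k+ m, are the parental types, so the F1 was ts k m+ / ts+ k+ m.
The two rarest classes, ts+ k m+ and ts k+ m, are the double crossovers. Comparing them with the parentals, only the ts allele has switched, so ts is the middle locus and the order is k – ts – m.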